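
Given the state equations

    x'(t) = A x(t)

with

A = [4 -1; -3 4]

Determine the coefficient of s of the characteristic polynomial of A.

For a 2×2 matrix, det(sI - A) = s^2 - (tr A)s + det A.
tr A = 8, det A = 13.
So p(s) = s^2 - 8s + 13.
The coefficient of s is -8.

-8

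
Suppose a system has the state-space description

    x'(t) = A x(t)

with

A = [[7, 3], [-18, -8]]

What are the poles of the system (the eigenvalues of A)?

-2, 1

det(sI - A) = s^2 - (tr A)s + det A, with tr A = 7 + (-8) = -1 and det A = 7·(-8) - 3·(-18) = -56 - (-54) = -2.
So p(s) = det(sI - A) = s^2 + s - 2.
Factor s^2 + s - 2: two numbers with sum -1 and product -2 are 1 and -2, so s^2 + s - 2 = (s - 1)(s + 2).
Hence p(s) = (s - 1) (s + 2), with roots -2, 1.
At least one eigenvalue has non-negative real part, so the system is not asymptotically stable.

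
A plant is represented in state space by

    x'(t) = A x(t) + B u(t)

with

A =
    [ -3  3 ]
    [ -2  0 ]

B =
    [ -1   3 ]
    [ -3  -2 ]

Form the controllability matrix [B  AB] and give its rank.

AB = [[-6, -15], [2, -6]]
Controllability matrix C = [B  AB] = [[-1, 3, -6, -15], [-3, -2, 2, -6]]
Take the 2×2 submatrix of C formed by columns 1, 2: [[-1, 3], [-3, -2]]. Its determinant is (-1)·(-2) - 3·(-3) = 2 - (-9) = 11 ≠ 0.
So rank(C) ≥ 2; since C has 2 rows, rank(C) = 2.
rank(C) = 2 = n, so the pair (A, B) is completely controllable.

2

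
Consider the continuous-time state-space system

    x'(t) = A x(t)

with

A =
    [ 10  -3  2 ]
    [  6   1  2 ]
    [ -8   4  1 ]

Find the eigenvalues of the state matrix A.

3, 4, 5

det(sI - A) = s^3 - (tr A)s^2 + (M11 + M22 + M33)s - det A, where Mii is the 2×2 principal minor of A obtained by deleting row i and column i.
tr A = 10 + 1 + 1 = 12; M11 = 1·1 - 2·4 = 1 - 8 = -7; M22 = 10·1 - 2·(-8) = 10 - (-16) = 26; M33 = 10·1 - (-3)·6 = 10 - (-18) = 28; sum of minors = 47.
det A = 10·(1·1 - 2·4) - (-3)·(6·1 - 2·(-8)) + 2·(6·4 - 1·(-8)) = 10·(-7) - (-3)·22 + 2·32 = 60.
So p(s) = det(sI - A) = s^3 - 12s^2 + 47s - 60.
Rational-root test: any integer root divides -60. Testing small divisors, s = 3 works: p(3) = 27 + (-108) + 141 + (-60) = 0, so (s - 3) is a factor.
Dividing, p(s) = (s - 3)(s^2 - 9s + 20).
Factor s^2 - 9s + 20: two numbers with sum 9 and product 20 are 5 and 4, so s^2 - 9s + 20 = (s - 5)(s - 4).
Hence p(s) = (s - 5) (s - 4) (s - 3), with roots 3, 4, 5.
At least one eigenvalue has non-negative real part, so the system is not asymptotically stable.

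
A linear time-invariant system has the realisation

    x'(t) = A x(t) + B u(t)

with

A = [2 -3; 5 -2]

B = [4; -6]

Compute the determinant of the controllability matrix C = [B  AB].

284

AB = [[26], [32]]
Controllability matrix C = [B  AB] = [[4, 26], [-6, 32]]
det(C) = 4·32 - 26·(-6) = 128 - (-156) = 284
Since det(C) ≠ 0, rank(C) = 2 and the system is completely controllable.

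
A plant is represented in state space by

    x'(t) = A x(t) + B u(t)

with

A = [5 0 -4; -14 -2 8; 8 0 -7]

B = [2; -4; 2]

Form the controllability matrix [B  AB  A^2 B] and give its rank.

1

AB = [[2], [-4], [2]]
A^2B = [[2], [-4], [2]]
Controllability matrix C = [B  AB  A^2B] = [[2, 2, 2], [-4, -4, -4], [2, 2, 2]]
Every column of C is a scalar multiple of column 1 = [2, -4, 2] (multipliers 1, 1, 1), so the columns span a one-dimensional space.
C ≠ 0, hence rank(C) = 1.
rank(C) = 1 < n = 3, so the pair (A, B) is not completely controllable.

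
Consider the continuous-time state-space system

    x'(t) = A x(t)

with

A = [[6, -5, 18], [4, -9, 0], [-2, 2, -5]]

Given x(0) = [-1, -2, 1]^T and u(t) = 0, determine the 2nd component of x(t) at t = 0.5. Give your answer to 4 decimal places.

det(sI - A) = s^3 - (tr A)s^2 + (M11 + M22 + M33)s - det A, where Mii is the 2×2 principal minor of A obtained by deleting row i and column i.
tr A = 6 + (-9) + (-5) = -8; M11 = (-9)·(-5) - 0·2 = 45 - 0 = 45; M22 = 6·(-5) - 18·(-2) = -30 - (-36) = 6; M33 = 6·(-9) - (-5)·4 = -54 - (-20) = -34; sum of minors = 17.
det A = 6·((-9)·(-5) - 0·2) - (-5)·(4·(-5) - 0·(-2)) + 18·(4·2 - (-9)·(-2)) = 6·45 - (-5)·(-20) + 18·(-10) = -10.
So p(s) = det(sI - A) = s^3 + 8s^2 + 17s + 10.
Rational-root test: any integer root divides 10. Testing small divisors, s = -1 works: p(-1) = -1 + 8 + (-17) + 10 = 0, so (s + 1) is a factor.
Dividing, p(s) = (s + 1)(s^2 + 7s + 10).
Factor s^2 + 7s + 10: two numbers with sum -7 and product 10 are -2 and -5, so s^2 + 7s + 10 = (s + 2)(s + 5).
Hence p(s) = (s + 1) (s + 2) (s + 5), with roots -5, -2, -1.
The eigenvalues -5, -2, -1 are distinct and real, so A is diagonalisable and x(t) = e^{At} x(0) = V diag(e^{λ_i t}) V^{-1} x(0), where the columns of V are the eigenvectors.
λ = -5: A - (-5)I = [[11, -5, 18], [4, -4, 0], [-2, 2, 0]]. v must be orthogonal to every row; (row 1) × (row 2) = [72, 72, -24], so take v_1 = [-3, -3, 1]^T.
λ = -2: A - (-2)I = [[8, -5, 18], [4, -7, 0], [-2, 2, -3]]. v must be orthogonal to every row; (row 1) × (row 2) = [126, 72, -36], so take v_2 = [-7, -4, 2]^T.
λ = -1: A - (-1)I = [[7, -5, 18], [4, -8, 0], [-2, 2, -4]]. v must be orthogonal to every row; (row 1) × (row 2) = [144, 72, -36], so take v_3 = [4, 2, -1]^T.
V = [v_1 v_2 v_3] = [[-3, -7, 4], [-3, -4, 2], [1, 2, -1]] has det V = -1, so V^{-1} = adj(V)/det V = [[0, -1, -2], [1, 1, 6], [2, 1, 9]].
Modal coordinates z(0) = V^{-1} x(0): 0·(-1) + (-1)·(-2) + (-2)·1 = 0; 1·(-1) + 1·(-2) + 6·1 = 3; 2·(-1) + 1·(-2) + 9·1 = 5; so z(0) = [0, 3, 5]^T.
x_2(t) = Σ_i (v_i)_2 · z_i(0) · e^{λ_i t} (row 2 of V times the modal terms).
x_2(0.5) = (-3)·0·e^{-5·0.5} + (-4)·3·e^{-2·0.5} + 2·5·e^{-1·0.5} = 0·0.082085 + (-12)·0.367879 + 10·0.606531 = 1.6508.

1.6508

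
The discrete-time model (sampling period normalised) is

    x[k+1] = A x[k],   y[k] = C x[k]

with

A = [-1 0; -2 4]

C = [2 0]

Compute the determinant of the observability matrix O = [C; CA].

CA = [[-2, 0]]
Observability matrix O = [C; CA] = [[2, 0], [-2, 0]]
det(O) = 2·0 - 0·(-2) = 0 - 0 = 0
Since det(O) = 0, rank(O) < 2 and the system is not completely observable.

0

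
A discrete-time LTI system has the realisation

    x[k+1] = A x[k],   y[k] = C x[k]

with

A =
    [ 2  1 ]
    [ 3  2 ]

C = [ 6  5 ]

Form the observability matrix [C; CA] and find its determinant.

CA = [[27, 16]]
Observability matrix O = [C; CA] = [[6, 5], [27, 16]]
det(O) = 6·16 - 5·27 = 96 - 135 = -39
Since det(O) ≠ 0, rank(O) = 2 and the system is completely observable.

-39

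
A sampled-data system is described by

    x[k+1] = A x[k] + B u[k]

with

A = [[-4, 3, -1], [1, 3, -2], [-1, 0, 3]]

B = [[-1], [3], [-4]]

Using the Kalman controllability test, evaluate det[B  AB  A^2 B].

AB = [[17], [16], [-11]]
A^2B = [[-9], [87], [-50]]
Controllability matrix C = [B  AB  A^2B] = [[-1, 17, -9], [3, 16, 87], [-4, -11, -50]]
Expanding along the first row, det(C) = (-1)·(16·(-50) - 87·(-11)) - 17·(3·(-50) - 87·(-4)) + (-9)·(3·(-11) - 16·(-4)) = (-1)·157 - 17·198 + (-9)·31 = -3802
Since det(C) ≠ 0, rank(C) = 3 and the system is completely controllable.

-3802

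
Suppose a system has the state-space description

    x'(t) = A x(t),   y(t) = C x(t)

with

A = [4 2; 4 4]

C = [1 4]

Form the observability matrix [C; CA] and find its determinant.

CA = [[20, 18]]
Observability matrix O = [C; CA] = [[1, 4], [20, 18]]
det(O) = 1·18 - 4·20 = 18 - 80 = -62
Since det(O) ≠ 0, rank(O) = 2 and the system is completely observable.

-62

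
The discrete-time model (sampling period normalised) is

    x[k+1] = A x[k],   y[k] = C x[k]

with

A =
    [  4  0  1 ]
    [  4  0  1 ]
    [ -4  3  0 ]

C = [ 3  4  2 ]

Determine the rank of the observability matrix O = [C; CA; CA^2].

3

CA = [[20, 6, 7]]
CA^2 = [[76, 21, 26]]
Observability matrix O = [C; CA; CA^2] = [[3, 4, 2], [20, 6, 7], [76, 21, 26]]
det(O) = 3·(6·26 - 7·21) - 4·(20·26 - 7·76) + 2·(20·21 - 6·76) = 3·9 - 4·(-12) + 2·(-36) = 3 ≠ 0, so rank(O) = 3.
rank(O) = 3 = n, so the pair (A, C) is completely observable.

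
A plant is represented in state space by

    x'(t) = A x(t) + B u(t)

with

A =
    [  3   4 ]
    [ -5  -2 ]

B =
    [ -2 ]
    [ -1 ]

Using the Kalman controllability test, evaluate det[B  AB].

-34

AB = [[-10], [12]]
Controllability matrix C = [B  AB] = [[-2, -10], [-1, 12]]
det(C) = (-2)·12 - (-10)·(-1) = -24 - 10 = -34
Since det(C) ≠ 0, rank(C) = 2 and the system is completely controllable.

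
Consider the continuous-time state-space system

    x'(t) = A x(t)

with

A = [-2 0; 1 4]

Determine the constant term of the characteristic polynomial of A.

For a 2×2 matrix, det(sI - A) = s^2 - (tr A)s + det A.
tr A = 2, det A = -8.
So p(s) = s^2 - 2s - 8.
The constant term is -8.

-8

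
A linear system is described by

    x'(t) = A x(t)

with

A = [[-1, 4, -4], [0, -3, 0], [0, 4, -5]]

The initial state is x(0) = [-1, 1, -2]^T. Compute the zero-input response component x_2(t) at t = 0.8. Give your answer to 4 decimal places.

det(sI - A) = s^3 - (tr A)s^2 + (M11 + M22 + M33)s - det A, where Mii is the 2×2 principal minor of A obtained by deleting row i and column i.
tr A = (-1) + (-3) + (-5) = -9; M11 = (-3)·(-5) - 0·4 = 15 - 0 = 15; M22 = (-1)·(-5) - (-4)·0 = 5 - 0 = 5; M33 = (-1)·(-3) - 4·0 = 3 - 0 = 3; sum of minors = 23.
det A = (-1)·((-3)·(-5) - 0·4) - 4·(0·(-5) - 0·0) + (-4)·(0·4 - (-3)·0) = (-1)·15 - 4·0 + (-4)·0 = -15.
So p(s) = det(sI - A) = s^3 + 9s^2 + 23s + 15.
Rational-root test: any integer root divides 15. Testing small divisors, s = -1 works: p(-1) = -1 + 9 + (-23) + 15 = 0, so (s + 1) is a factor.
Dividing, p(s) = (s + 1)(s^2 + 8s + 15).
Factor s^2 + 8s + 15: two numbers with sum -8 and product 15 are -3 and -5, so s^2 + 8s + 15 = (s + 3)(s + 5).
Hence p(s) = (s + 1) (s + 3) (s + 5), with roots -5, -3, -1.
The eigenvalues -5, -3, -1 are distinct and real, so A is diagonalisable and x(t) = e^{At} x(0) = V diag(e^{λ_i t}) V^{-1} x(0), where the columns of V are the eigenvectors.
λ = -5: A - (-5)I = [[4, 4, -4], [0, 2, 0], [0, 4, 0]]. v must be orthogonal to every row; (row 1) × (row 2) = [8, 0, 8], so take v_1 = [1, 0, 1]^T.
λ = -3: A - (-3)I = [[2, 4, -4], [0, 0, 0], [0, 4, -2]]. v must be orthogonal to every row; (row 1) × (row 3) = [8, 4, 8], so take v_2 = [2, 1, 2]^T.
λ = -1: A - (-1)I = [[0, 4, -4], [0, -2, 0], [0, 4, -4]]. v must be orthogonal to every row; (row 1) × (row 2) = [-8, 0, 0], so take v_3 = [-1, 0, 0]^T.
V = [v_1 v_2 v_3] = [[1, 2, -1], [0, 1, 0], [1, 2, 0]] has det V = 1, so V^{-1} = adj(V)/det V = [[0, -2, 1], [0, 1, 0], [-1, 0, 1]].
Modal coordinates z(0) = V^{-1} x(0): 0·(-1) + (-2)·1 + 1·(-2) = -4; 0·(-1) + 1·1 + 0·(-2) = 1; (-1)·(-1) + 0·1 + 1·(-2) = -1; so z(0) = [-4, 1, -1]^T.
x_2(t) = Σ_i (v_i)_2 · z_i(0) · e^{λ_i t} (row 2 of V times the modal terms).
x_2(0.8) = 0·(-4)·e^{-5·0.8} + 1·1·e^{-3·0.8} + 0·(-1)·e^{-1·0.8} = 0·0.018316 + 1·0.090718 + 0·0.449329 = 0.0907.

0.0907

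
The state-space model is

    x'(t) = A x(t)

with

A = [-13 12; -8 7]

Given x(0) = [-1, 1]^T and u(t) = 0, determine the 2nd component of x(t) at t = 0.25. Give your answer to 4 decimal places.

2.7480

det(sI - A) = s^2 - (tr A)s + det A, with tr A = (-13) + 7 = -6 and det A = (-13)·7 - 12·(-8) = -91 - (-96) = 5.
So p(s) = det(sI - A) = s^2 + 6s + 5.
Factor s^2 + 6s + 5: two numbers with sum -6 and product 5 are -1 and -5, so s^2 + 6s + 5 = (s + 1)(s + 5).
Hence p(s) = (s + 1) (s + 5), with roots -5, -1.
The eigenvalues -5, -1 are distinct and real, so A is diagonalisable and x(t) = e^{At} x(0) = V diag(e^{λ_i t}) V^{-1} x(0), where the columns of V are the eigenvectors.
λ = -5: A - (-5)I = [[-8, 12], [-8, 12]]. Row 1 gives (-8)·v1 + 12·v2 = 0, so take v_1 = [3, 2]^T.
λ = -1: A - (-1)I = [[-12, 12], [-8, 8]]. Row 1 gives (-12)·v1 + 12·v2 = 0, so take v_2 = [1, 1]^T.
V = [v_1 v_2] = [[3, 1], [2, 1]] has det V = 1, so V^{-1} = adj(V)/det V = [[1, -1], [-2, 3]].
Modal coordinates z(0) = V^{-1} x(0): 1·(-1) + (-1)·1 = -2; (-2)·(-1) + 3·1 = 5; so z(0) = [-2, 5]^T.
x_2(t) = Σ_i (v_i)_2 · z_i(0) · e^{λ_i t} (row 2 of V times the modal terms).
x_2(0.25) = 2·(-2)·e^{-5·0.25} + 1·5·e^{-1·0.25} = (-4)·0.286505 + 5·0.778801 = 2.7480.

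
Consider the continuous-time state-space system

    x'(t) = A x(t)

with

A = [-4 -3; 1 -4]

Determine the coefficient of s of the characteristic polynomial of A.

8

For a 2×2 matrix, det(sI - A) = s^2 - (tr A)s + det A.
tr A = -8, det A = 19.
So p(s) = s^2 + 8s + 19.
The coefficient of s is 8.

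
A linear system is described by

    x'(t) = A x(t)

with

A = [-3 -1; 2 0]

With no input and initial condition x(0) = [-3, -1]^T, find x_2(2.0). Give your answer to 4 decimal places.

det(sI - A) = s^2 - (tr A)s + det A, with tr A = (-3) + 0 = -3 and det A = (-3)·0 - (-1)·2 = 0 - (-2) = 2.
So p(s) = det(sI - A) = s^2 + 3s + 2.
Factor s^2 + 3s + 2: two numbers with sum -3 and product 2 are -1 and -2, so s^2 + 3s + 2 = (s + 1)(s + 2).
Hence p(s) = (s + 1) (s + 2), with roots -2, -1.
The eigenvalues -2, -1 are distinct and real, so A is diagonalisable and x(t) = e^{At} x(0) = V diag(e^{λ_i t}) V^{-1} x(0), where the columns of V are the eigenvectors.
λ = -2: A - (-2)I = [[-1, -1], [2, 2]]. Row 1 gives (-1)·v1 + (-1)·v2 = 0, so take v_1 = [-1, 1]^T.
λ = -1: A - (-1)I = [[-2, -1], [2, 1]]. Row 1 gives (-2)·v1 + (-1)·v2 = 0, so take v_2 = [-1, 2]^T.
V = [v_1 v_2] = [[-1, -1], [1, 2]] has det V = -1, so V^{-1} = adj(V)/det V = [[-2, -1], [1, 1]].
Modal coordinates z(0) = V^{-1} x(0): (-2)·(-3) + (-1)·(-1) = 7; 1·(-3) + 1·(-1) = -4; so z(0) = [7, -4]^T.
x_2(t) = Σ_i (v_i)_2 · z_i(0) · e^{λ_i t} (row 2 of V times the modal terms).
x_2(2.0) = 1·7·e^{-2·2.0} + 2·(-4)·e^{-1·2.0} = 7·0.018316 + (-8)·0.135335 = -0.9545.

-0.9545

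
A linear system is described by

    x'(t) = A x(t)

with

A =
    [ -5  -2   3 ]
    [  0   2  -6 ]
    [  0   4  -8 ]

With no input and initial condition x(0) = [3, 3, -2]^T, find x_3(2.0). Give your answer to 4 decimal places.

0.1791

det(sI - A) = s^3 - (tr A)s^2 + (M11 + M22 + M33)s - det A, where Mii is the 2×2 principal minor of A obtained by deleting row i and column i.
tr A = (-5) + 2 + (-8) = -11; M11 = 2·(-8) - (-6)·4 = -16 - (-24) = 8; M22 = (-5)·(-8) - 3·0 = 40 - 0 = 40; M33 = (-5)·2 - (-2)·0 = -10 - 0 = -10; sum of minors = 38.
det A = (-5)·(2·(-8) - (-6)·4) - (-2)·(0·(-8) - (-6)·0) + 3·(0·4 - 2·0) = (-5)·8 - (-2)·0 + 3·0 = -40.
So p(s) = det(sI - A) = s^3 + 11s^2 + 38s + 40.
Rational-root test: any integer root divides 40. Testing small divisors, s = -2 works: p(-2) = -8 + 44 + (-76) + 40 = 0, so (s + 2) is a factor.
Dividing, p(s) = (s + 2)(s^2 + 9s + 20).
Factor s^2 + 9s + 20: two numbers with sum -9 and product 20 are -4 and -5, so s^2 + 9s + 20 = (s + 4)(s + 5).
Hence p(s) = (s + 2) (s + 4) (s + 5), with roots -5, -4, -2.
The eigenvalues -5, -4, -2 are distinct and real, so A is diagonalisable and x(t) = e^{At} x(0) = V diag(e^{λ_i t}) V^{-1} x(0), where the columns of V are the eigenvectors.
λ = -5: A - (-5)I = [[0, -2, 3], [0, 7, -6], [0, 4, -3]]. v must be orthogonal to every row; (row 1) × (row 2) = [-9, 0, 0], so take v_1 = [1, 0, 0]^T.
λ = -4: A - (-4)I = [[-1, -2, 3], [0, 6, -6], [0, 4, -4]]. v must be orthogonal to every row; (row 1) × (row 2) = [-6, -6, -6], so take v_2 = [-1, -1, -1]^T.
λ = -2: A - (-2)I = [[-3, -2, 3], [0, 4, -6], [0, 4, -6]]. v must be orthogonal to every row; (row 1) × (row 2) = [0, -18, -12], so take v_3 = [0, -3, -2]^T.
V = [v_1 v_2 v_3] = [[1, -1, 0], [0, -1, -3], [0, -1, -2]] has det V = -1, so V^{-1} = adj(V)/det V = [[1, 2, -3], [0, 2, -3], [0, -1, 1]].
Modal coordinates z(0) = V^{-1} x(0): 1·3 + 2·3 + (-3)·(-2) = 15; 0·3 + 2·3 + (-3)·(-2) = 12; 0·3 + (-1)·3 + 1·(-2) = -5; so z(0) = [15, 12, -5]^T.
x_3(t) = Σ_i (v_i)_3 · z_i(0) · e^{λ_i t} (row 3 of V times the modal terms).
x_3(2.0) = 0·15·e^{-5·2.0} + (-1)·12·e^{-4·2.0} + (-2)·(-5)·e^{-2·2.0} = 0·0.000045 + (-12)·0.000335 + 10·0.018316 = 0.1791.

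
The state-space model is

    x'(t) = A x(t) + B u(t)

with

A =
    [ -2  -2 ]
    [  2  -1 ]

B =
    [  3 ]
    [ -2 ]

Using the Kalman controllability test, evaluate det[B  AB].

AB = [[-2], [8]]
Controllability matrix C = [B  AB] = [[3, -2], [-2, 8]]
det(C) = 3·8 - (-2)·(-2) = 24 - 4 = 20
Since det(C) ≠ 0, rank(C) = 2 and the system is completely controllable.

20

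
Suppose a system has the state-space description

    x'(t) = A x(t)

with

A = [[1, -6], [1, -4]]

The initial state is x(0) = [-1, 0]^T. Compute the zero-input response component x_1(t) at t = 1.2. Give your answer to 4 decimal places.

-0.7221

det(sI - A) = s^2 - (tr A)s + det A, with tr A = 1 + (-4) = -3 and det A = 1·(-4) - (-6)·1 = -4 - (-6) = 2.
So p(s) = det(sI - A) = s^2 + 3s + 2.
Factor s^2 + 3s + 2: two numbers with sum -3 and product 2 are -1 and -2, so s^2 + 3s + 2 = (s + 1)(s + 2).
Hence p(s) = (s + 1) (s + 2), with roots -2, -1.
The eigenvalues -2, -1 are distinct and real, so A is diagonalisable and x(t) = e^{At} x(0) = V diag(e^{λ_i t}) V^{-1} x(0), where the columns of V are the eigenvectors.
λ = -2: A - (-2)I = [[3, -6], [1, -2]]. Row 1 gives 3·v1 + (-6)·v2 = 0, so take v_1 = [2, 1]^T.
λ = -1: A - (-1)I = [[2, -6], [1, -3]]. Row 1 gives 2·v1 + (-6)·v2 = 0, so take v_2 = [3, 1]^T.
V = [v_1 v_2] = [[2, 3], [1, 1]] has det V = -1, so V^{-1} = adj(V)/det V = [[-1, 3], [1, -2]].
Modal coordinates z(0) = V^{-1} x(0): (-1)·(-1) + 3·0 = 1; 1·(-1) + (-2)·0 = -1; so z(0) = [1, -1]^T.
x_1(t) = Σ_i (v_i)_1 · z_i(0) · e^{λ_i t} (row 1 of V times the modal terms).
x_1(1.2) = 2·1·e^{-2·1.2} + 3·(-1)·e^{-1·1.2} = 2·0.090718 + (-3)·0.301194 = -0.7221.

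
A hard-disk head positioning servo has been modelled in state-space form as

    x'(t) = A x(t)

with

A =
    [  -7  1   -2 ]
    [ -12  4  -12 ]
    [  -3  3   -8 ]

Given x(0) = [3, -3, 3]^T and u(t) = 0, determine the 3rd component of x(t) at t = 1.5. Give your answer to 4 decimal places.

det(sI - A) = s^3 - (tr A)s^2 + (M11 + M22 + M33)s - det A, where Mii is the 2×2 principal minor of A obtained by deleting row i and column i.
tr A = (-7) + 4 + (-8) = -11; M11 = 4·(-8) - (-12)·3 = -32 - (-36) = 4; M22 = (-7)·(-8) - (-2)·(-3) = 56 - 6 = 50; M33 = (-7)·4 - 1·(-12) = -28 - (-12) = -16; sum of minors = 38.
det A = (-7)·(4·(-8) - (-12)·3) - 1·((-12)·(-8) - (-12)·(-3)) + (-2)·((-12)·3 - 4·(-3)) = (-7)·4 - 1·60 + (-2)·(-24) = -40.
So p(s) = det(sI - A) = s^3 + 11s^2 + 38s + 40.
Rational-root test: any integer root divides 40. Testing small divisors, s = -2 works: p(-2) = -8 + 44 + (-76) + 40 = 0, so (s + 2) is a factor.
Dividing, p(s) = (s + 2)(s^2 + 9s + 20).
Factor s^2 + 9s + 20: two numbers with sum -9 and product 20 are -4 and -5, so s^2 + 9s + 20 = (s + 4)(s + 5).
Hence p(s) = (s + 2) (s + 4) (s + 5), with roots -5, -4, -2.
The eigenvalues -5, -4, -2 are distinct and real, so A is diagonalisable and x(t) = e^{At} x(0) = V diag(e^{λ_i t}) V^{-1} x(0), where the columns of V are the eigenvectors.
λ = -5: A - (-5)I = [[-2, 1, -2], [-12, 9, -12], [-3, 3, -3]]. v must be orthogonal to every row; (row 1) × (row 2) = [6, 0, -6], so take v_1 = [1, 0, -1]^T.
λ = -4: A - (-4)I = [[-3, 1, -2], [-12, 8, -12], [-3, 3, -4]]. v must be orthogonal to every row; (row 1) × (row 2) = [4, -12, -12], so take v_2 = [-1, 3, 3]^T.
λ = -2: A - (-2)I = [[-5, 1, -2], [-12, 6, -12], [-3, 3, -6]]. v must be orthogonal to every row; (row 1) × (row 2) = [0, -36, -18], so take v_3 = [0, -2, -1]^T.
V = [v_1 v_2 v_3] = [[1, -1, 0], [0, 3, -2], [-1, 3, -1]] has det V = 1, so V^{-1} = adj(V)/det V = [[3, -1, 2], [2, -1, 2], [3, -2, 3]].
Modal coordinates z(0) = V^{-1} x(0): 3·3 + (-1)·(-3) + 2·3 = 18; 2·3 + (-1)·(-3) + 2·3 = 15; 3·3 + (-2)·(-3) + 3·3 = 24; so z(0) = [18, 15, 24]^T.
x_3(t) = Σ_i (v_i)_3 · z_i(0) · e^{λ_i t} (row 3 of V times the modal terms).
x_3(1.5) = (-1)·18·e^{-5·1.5} + 3·15·e^{-4·1.5} + (-1)·24·e^{-2·1.5} = (-18)·0.000553 + 45·0.002479 + (-24)·0.049787 = -1.0933.

-1.0933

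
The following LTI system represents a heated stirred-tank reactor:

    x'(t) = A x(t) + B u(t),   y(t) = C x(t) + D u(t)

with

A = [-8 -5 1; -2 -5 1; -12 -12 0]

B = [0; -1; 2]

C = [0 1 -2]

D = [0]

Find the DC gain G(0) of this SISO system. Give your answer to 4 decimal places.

-2.6667

G(0) = C(-A)^{-1}B + D = -C A^{-1} B + D.
det A = -72, so A^{-1} = (1/-72)·adj(A) = [[-1/6, 1/6, 0], [1/6, -1/6, -1/12], [1/2, 1/2, -5/12]]
A^{-1} B = [-1/6, 0, -4/3]^T
C A^{-1} B = 8/3
G(0) = D - C A^{-1} B = 0 - (8/3) = -8/3 ≈ -2.6667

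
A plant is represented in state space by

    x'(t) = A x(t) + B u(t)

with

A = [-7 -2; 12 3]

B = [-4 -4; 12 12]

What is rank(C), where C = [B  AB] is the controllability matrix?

AB = [[4, 4], [-12, -12]]
Controllability matrix C = [B  AB] = [[-4, -4, 4, 4], [12, 12, -12, -12]]
Every column of C is a scalar multiple of column 1 = [-4, 12] (multipliers 1, 1, -1, -1), so the columns span a one-dimensional space.
C ≠ 0, hence rank(C) = 1.
rank(C) = 1 < n = 2, so the pair (A, B) is not completely controllable.

1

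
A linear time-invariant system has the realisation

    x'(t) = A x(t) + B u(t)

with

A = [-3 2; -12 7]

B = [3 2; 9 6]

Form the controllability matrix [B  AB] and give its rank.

AB = [[9, 6], [27, 18]]
Controllability matrix C = [B  AB] = [[3, 2, 9, 6], [9, 6, 27, 18]]
Every column of C is a scalar multiple of column 1 = [3, 9] (multipliers 1, 2/3, 3, 2), so the columns span a one-dimensional space.
C ≠ 0, hence rank(C) = 1.
rank(C) = 1 < n = 2, so the pair (A, B) is not completely controllable.

1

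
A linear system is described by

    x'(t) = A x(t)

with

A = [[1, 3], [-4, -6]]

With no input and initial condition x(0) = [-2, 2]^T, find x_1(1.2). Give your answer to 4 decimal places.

-0.1814

det(sI - A) = s^2 - (tr A)s + det A, with tr A = 1 + (-6) = -5 and det A = 1·(-6) - 3·(-4) = -6 - (-12) = 6.
So p(s) = det(sI - A) = s^2 + 5s + 6.
Factor s^2 + 5s + 6: two numbers with sum -5 and product 6 are -2 and -3, so s^2 + 5s + 6 = (s + 2)(s + 3).
Hence p(s) = (s + 2) (s + 3), with roots -3, -2.
The eigenvalues -3, -2 are distinct and real, so A is diagonalisable and x(t) = e^{At} x(0) = V diag(e^{λ_i t}) V^{-1} x(0), where the columns of V are the eigenvectors.
λ = -3: A - (-3)I = [[4, 3], [-4, -3]]. Row 1 gives 4·v1 + 3·v2 = 0, so take v_1 = [3, -4]^T.
λ = -2: A - (-2)I = [[3, 3], [-4, -4]]. Row 1 gives 3·v1 + 3·v2 = 0, so take v_2 = [1, -1]^T.
V = [v_1 v_2] = [[3, 1], [-4, -1]] has det V = 1, so V^{-1} = adj(V)/det V = [[-1, -1], [4, 3]].
Modal coordinates z(0) = V^{-1} x(0): (-1)·(-2) + (-1)·2 = 0; 4·(-2) + 3·2 = -2; so z(0) = [0, -2]^T.
x_1(t) = Σ_i (v_i)_1 · z_i(0) · e^{λ_i t} (row 1 of V times the modal terms).
x_1(1.2) = 3·0·e^{-3·1.2} + 1·(-2)·e^{-2·1.2} = 0·0.027324 + (-2)·0.090718 = -0.1814.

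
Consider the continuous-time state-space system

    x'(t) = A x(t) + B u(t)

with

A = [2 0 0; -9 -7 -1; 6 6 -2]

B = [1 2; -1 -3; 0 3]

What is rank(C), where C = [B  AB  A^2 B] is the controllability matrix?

AB = [[2, 4], [-2, 0], [0, -12]]
A^2B = [[4, 8], [-4, -24], [0, 48]]
Controllability matrix C = [B  AB  A^2B] = [[1, 2, 2, 4, 4, 8], [-1, -3, -2, 0, -4, -24], [0, 3, 0, -12, 0, 48]]
The rows r1, r2, r3 of C are linearly dependent: 3·r1 + 3·r2 + r3 = 0 (check each entry), so rank(C) ≤ 2.
The 2×2 minor from rows 1, 2, columns 1, 2 is 1·(-3) - 2·(-1) = -3 - (-2) = -1 ≠ 0, so rank(C) = 2.
rank(C) = 2 < n = 3, so the pair (A, B) is not completely controllable.

2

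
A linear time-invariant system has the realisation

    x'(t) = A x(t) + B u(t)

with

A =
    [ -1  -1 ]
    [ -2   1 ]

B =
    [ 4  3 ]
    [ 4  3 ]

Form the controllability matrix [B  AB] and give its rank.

2

AB = [[-8, -6], [-4, -3]]
Controllability matrix C = [B  AB] = [[4, 3, -8, -6], [4, 3, -4, -3]]
Take the 2×2 submatrix of C formed by columns 1, 3: [[4, -8], [4, -4]]. Its determinant is 4·(-4) - (-8)·4 = -16 - (-32) = 16 ≠ 0.
So rank(C) ≥ 2; since C has 2 rows, rank(C) = 2.
rank(C) = 2 = n, so the pair (A, B) is completely controllable.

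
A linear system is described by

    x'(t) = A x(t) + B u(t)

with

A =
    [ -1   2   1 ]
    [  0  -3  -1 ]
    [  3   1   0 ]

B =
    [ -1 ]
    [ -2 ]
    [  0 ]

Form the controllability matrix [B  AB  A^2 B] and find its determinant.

AB = [[-3], [6], [-5]]
A^2B = [[10], [-13], [-3]]
Controllability matrix C = [B  AB  A^2B] = [[-1, -3, 10], [-2, 6, -13], [0, -5, -3]]
Expanding along the first row, det(C) = (-1)·(6·(-3) - (-13)·(-5)) - (-3)·((-2)·(-3) - (-13)·0) + 10·((-2)·(-5) - 6·0) = (-1)·(-83) - (-3)·6 + 10·10 = 201
Since det(C) ≠ 0, rank(C) = 3 and the system is completely controllable.

201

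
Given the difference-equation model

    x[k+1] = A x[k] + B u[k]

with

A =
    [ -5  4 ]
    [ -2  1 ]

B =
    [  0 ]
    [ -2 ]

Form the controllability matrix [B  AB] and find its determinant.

-16

AB = [[-8], [-2]]
Controllability matrix C = [B  AB] = [[0, -8], [-2, -2]]
det(C) = 0·(-2) - (-8)·(-2) = 0 - 16 = -16
Since det(C) ≠ 0, rank(C) = 2 and the system is completely controllable.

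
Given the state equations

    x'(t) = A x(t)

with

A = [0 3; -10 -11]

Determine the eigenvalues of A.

-6, -5

det(sI - A) = s^2 - (tr A)s + det A, with tr A = 0 + (-11) = -11 and det A = 0·(-11) - 3·(-10) = 0 - (-30) = 30.
So p(s) = det(sI - A) = s^2 + 11s + 30.
Factor s^2 + 11s + 30: two numbers with sum -11 and product 30 are -5 and -6, so s^2 + 11s + 30 = (s + 5)(s + 6).
Hence p(s) = (s + 5) (s + 6), with roots -6, -5.
All eigenvalues have negative real part, so the system is asymptotically stable.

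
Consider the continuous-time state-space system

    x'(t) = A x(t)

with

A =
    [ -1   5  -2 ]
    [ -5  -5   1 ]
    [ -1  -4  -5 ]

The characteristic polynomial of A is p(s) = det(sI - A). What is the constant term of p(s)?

189

Expand det(sI - A) for the 3×3 matrix.
p(s) = s^3 + 11s^2 + 62s + 189.
(Check: constant term = det(-A) = (-1)^3 det A = 189; coefficient of s^2 = -tr A = 11.)
The constant term is 189.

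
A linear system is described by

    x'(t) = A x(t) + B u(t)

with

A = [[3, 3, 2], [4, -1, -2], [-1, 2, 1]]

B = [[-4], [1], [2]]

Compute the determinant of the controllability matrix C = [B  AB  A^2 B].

-6011

AB = [[-5], [-21], [8]]
A^2B = [[-62], [-15], [-29]]
Controllability matrix C = [B  AB  A^2B] = [[-4, -5, -62], [1, -21, -15], [2, 8, -29]]
Expanding along the first row, det(C) = (-4)·((-21)·(-29) - (-15)·8) - (-5)·(1·(-29) - (-15)·2) + (-62)·(1·8 - (-21)·2) = (-4)·729 - (-5)·1 + (-62)·50 = -6011
Since det(C) ≠ 0, rank(C) = 3 and the system is completely controllable.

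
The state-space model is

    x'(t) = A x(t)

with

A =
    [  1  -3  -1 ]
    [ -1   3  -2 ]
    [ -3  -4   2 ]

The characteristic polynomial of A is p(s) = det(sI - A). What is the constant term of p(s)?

39

Expand det(sI - A) for the 3×3 matrix.
p(s) = s^3 - 6s^2 - 3s + 39.
(Check: constant term = det(-A) = (-1)^3 det A = 39; coefficient of s^2 = -tr A = -6.)
The constant term is 39.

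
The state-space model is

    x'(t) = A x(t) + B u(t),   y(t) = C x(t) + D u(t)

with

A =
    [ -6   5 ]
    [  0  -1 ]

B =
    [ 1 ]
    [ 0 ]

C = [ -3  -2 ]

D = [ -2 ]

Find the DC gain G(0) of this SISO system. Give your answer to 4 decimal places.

-2.5000

G(0) = C(-A)^{-1}B + D = -C A^{-1} B + D.
det A = 6, so A^{-1} = (1/6)·adj(A) = [[-1/6, -5/6], [0, -1]]
A^{-1} B = [-1/6, 0]^T
C A^{-1} B = 1/2
G(0) = D - C A^{-1} B = -2 - (1/2) = -5/2 ≈ -2.5000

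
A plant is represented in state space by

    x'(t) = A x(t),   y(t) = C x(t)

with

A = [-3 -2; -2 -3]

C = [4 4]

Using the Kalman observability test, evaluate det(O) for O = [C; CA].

0

CA = [[-20, -20]]
Observability matrix O = [C; CA] = [[4, 4], [-20, -20]]
det(O) = 4·(-20) - 4·(-20) = -80 - (-80) = 0
Since det(O) = 0, rank(O) < 2 and the system is not completely observable.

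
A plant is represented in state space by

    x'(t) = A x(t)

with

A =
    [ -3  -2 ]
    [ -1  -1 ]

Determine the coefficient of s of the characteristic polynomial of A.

For a 2×2 matrix, det(sI - A) = s^2 - (tr A)s + det A.
tr A = -4, det A = 1.
So p(s) = s^2 + 4s + 1.
The coefficient of s is 4.

4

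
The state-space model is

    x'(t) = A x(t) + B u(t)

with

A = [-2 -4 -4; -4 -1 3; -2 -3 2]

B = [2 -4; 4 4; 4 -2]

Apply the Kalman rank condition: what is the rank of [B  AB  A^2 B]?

3

AB = [[-36, 0], [0, 6], [-8, -8]]
A^2B = [[104, 8], [120, -30], [56, -34]]
Controllability matrix C = [B  AB  A^2B] = [[2, -4, -36, 0, 104, 8], [4, 4, 0, 6, 120, -30], [4, -2, -8, -8, 56, -34]]
Take the 3×3 submatrix of C formed by columns 1, 2, 3: [[2, -4, -36], [4, 4, 0], [4, -2, -8]]. Its determinant is 2·(4·(-8) - 0·(-2)) - (-4)·(4·(-8) - 0·4) + (-36)·(4·(-2) - 4·4) = 2·(-32) - (-4)·(-32) + (-36)·(-24) = 672 ≠ 0.
So rank(C) ≥ 3; since C has 3 rows, rank(C) = 3.
rank(C) = 3 = n, so the pair (A, B) is completely controllable.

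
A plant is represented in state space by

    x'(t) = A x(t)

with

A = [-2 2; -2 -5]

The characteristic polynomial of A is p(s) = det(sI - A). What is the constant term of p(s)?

For a 2×2 matrix, det(sI - A) = s^2 - (tr A)s + det A.
tr A = -7, det A = 14.
So p(s) = s^2 + 7s + 14.
The constant term is 14.

14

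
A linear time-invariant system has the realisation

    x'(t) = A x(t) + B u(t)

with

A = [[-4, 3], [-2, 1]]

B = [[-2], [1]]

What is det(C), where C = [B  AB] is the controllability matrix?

-21

AB = [[11], [5]]
Controllability matrix C = [B  AB] = [[-2, 11], [1, 5]]
det(C) = (-2)·5 - 11·1 = -10 - 11 = -21
Since det(C) ≠ 0, rank(C) = 2 and the system is completely controllable.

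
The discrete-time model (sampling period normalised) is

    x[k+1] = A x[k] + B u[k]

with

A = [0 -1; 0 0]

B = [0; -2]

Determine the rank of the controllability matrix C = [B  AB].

2

AB = [[2], [0]]
Controllability matrix C = [B  AB] = [[0, 2], [-2, 0]]
det(C) = 0·0 - 2·(-2) = 0 - (-4) = 4 ≠ 0, so rank(C) = 2.
rank(C) = 2 = n, so the pair (A, B) is completely controllable.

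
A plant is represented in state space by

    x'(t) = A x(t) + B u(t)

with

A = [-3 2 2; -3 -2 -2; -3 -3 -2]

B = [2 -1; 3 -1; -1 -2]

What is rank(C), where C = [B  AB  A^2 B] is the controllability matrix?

3

AB = [[-2, -3], [-10, 9], [-13, 10]]
A^2B = [[-40, 47], [52, -29], [62, -38]]
Controllability matrix C = [B  AB  A^2B] = [[2, -1, -2, -3, -40, 47], [3, -1, -10, 9, 52, -29], [-1, -2, -13, 10, 62, -38]]
Take the 3×3 submatrix of C formed by columns 1, 2, 3: [[2, -1, -2], [3, -1, -10], [-1, -2, -13]]. Its determinant is 2·((-1)·(-13) - (-10)·(-2)) - (-1)·(3·(-13) - (-10)·(-1)) + (-2)·(3·(-2) - (-1)·(-1)) = 2·(-7) - (-1)·(-49) + (-2)·(-7) = -49 ≠ 0.
So rank(C) ≥ 3; since C has 3 rows, rank(C) = 3.
rank(C) = 3 = n, so the pair (A, B) is completely controllable.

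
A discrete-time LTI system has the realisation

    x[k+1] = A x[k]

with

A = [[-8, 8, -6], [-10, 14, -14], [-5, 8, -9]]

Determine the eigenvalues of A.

-3, -2, 2

det(zI - A) = z^3 - (tr A)z^2 + (M11 + M22 + M33)z - det A, where Mii is the 2×2 principal minor of A obtained by deleting row i and column i.
tr A = (-8) + 14 + (-9) = -3; M11 = 14·(-9) - (-14)·8 = -126 - (-112) = -14; M22 = (-8)·(-9) - (-6)·(-5) = 72 - 30 = 42; M33 = (-8)·14 - 8·(-10) = -112 - (-80) = -32; sum of minors = -4.
det A = (-8)·(14·(-9) - (-14)·8) - 8·((-10)·(-9) - (-14)·(-5)) + (-6)·((-10)·8 - 14·(-5)) = (-8)·(-14) - 8·20 + (-6)·(-10) = 12.
So p(z) = det(zI - A) = z^3 + 3z^2 - 4z - 12.
Rational-root test: any integer root divides -12. Testing small divisors, z = -2 works: p(-2) = -8 + 12 + 8 + (-12) = 0, so (z + 2) is a factor.
Dividing, p(z) = (z + 2)(z^2 + z - 6).
Factor z^2 + z - 6: two numbers with sum -1 and product -6 are 2 and -3, so z^2 + z - 6 = (z - 2)(z + 3).
Hence p(z) = (z - 2) (z + 2) (z + 3), with roots -3, -2, 2.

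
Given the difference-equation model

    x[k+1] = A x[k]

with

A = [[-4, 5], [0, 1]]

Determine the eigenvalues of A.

-4, 1

det(zI - A) = z^2 - (tr A)z + det A, with tr A = (-4) + 1 = -3 and det A = (-4)·1 - 5·0 = -4 - 0 = -4.
So p(z) = det(zI - A) = z^2 + 3z - 4.
Factor z^2 + 3z - 4: two numbers with sum -3 and product -4 are 1 and -4, so z^2 + 3z - 4 = (z - 1)(z + 4).
Hence p(z) = (z - 1) (z + 4), with roots -4, 1.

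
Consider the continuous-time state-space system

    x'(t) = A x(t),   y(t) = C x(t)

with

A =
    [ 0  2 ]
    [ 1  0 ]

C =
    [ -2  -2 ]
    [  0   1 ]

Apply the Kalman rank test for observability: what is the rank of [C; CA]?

2

CA = [[-2, -4], [1, 0]]
Observability matrix O = [C; CA] = [[-2, -2], [0, 1], [-2, -4], [1, 0]]
Take the 2×2 submatrix of O formed by rows 1, 2: [[-2, -2], [0, 1]]. Its determinant is (-2)·1 - (-2)·0 = -2 - 0 = -2 ≠ 0.
So rank(O) ≥ 2; since O has 2 columns, rank(O) = 2.
rank(O) = 2 = n, so the pair (A, C) is completely observable.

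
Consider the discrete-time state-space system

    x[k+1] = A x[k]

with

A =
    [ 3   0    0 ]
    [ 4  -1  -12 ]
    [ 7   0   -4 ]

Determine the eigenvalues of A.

det(zI - A) = z^3 - (tr A)z^2 + (M11 + M22 + M33)z - det A, where Mii is the 2×2 principal minor of A obtained by deleting row i and column i.
tr A = 3 + (-1) + (-4) = -2; M11 = (-1)·(-4) - (-12)·0 = 4 - 0 = 4; M22 = 3·(-4) - 0·7 = -12 - 0 = -12; M33 = 3·(-1) - 0·4 = -3 - 0 = -3; sum of minors = -11.
det A = 3·((-1)·(-4) - (-12)·0) - 0·(4·(-4) - (-12)·7) + 0·(4·0 - (-1)·7) = 3·4 - 0·68 + 0·7 = 12.
So p(z) = det(zI - A) = z^3 + 2z^2 - 11z - 12.
Rational-root test: any integer root divides -12. Testing small divisors, z = -1 works: p(-1) = -1 + 2 + 11 + (-12) = 0, so (z + 1) is a factor.
Dividing, p(z) = (z + 1)(z^2 + z - 12).
Factor z^2 + z - 12: two numbers with sum -1 and product -12 are 3 and -4, so z^2 + z - 12 = (z - 3)(z + 4).
Hence p(z) = (z - 3) (z + 1) (z + 4), with roots -4, -1, 3.

-4, -1, 3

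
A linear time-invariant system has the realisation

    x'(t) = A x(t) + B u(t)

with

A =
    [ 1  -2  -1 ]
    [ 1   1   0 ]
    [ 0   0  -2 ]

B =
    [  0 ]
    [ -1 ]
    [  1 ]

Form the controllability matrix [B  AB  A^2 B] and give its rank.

AB = [[1], [-1], [-2]]
A^2B = [[5], [0], [4]]
Controllability matrix C = [B  AB  A^2B] = [[0, 1, 5], [-1, -1, 0], [1, -2, 4]]
det(C) = 0·((-1)·4 - 0·(-2)) - 1·((-1)·4 - 0·1) + 5·((-1)·(-2) - (-1)·1) = 0·(-4) - 1·(-4) + 5·3 = 19 ≠ 0, so rank(C) = 3.
rank(C) = 3 = n, so the pair (A, B) is completely controllable.

3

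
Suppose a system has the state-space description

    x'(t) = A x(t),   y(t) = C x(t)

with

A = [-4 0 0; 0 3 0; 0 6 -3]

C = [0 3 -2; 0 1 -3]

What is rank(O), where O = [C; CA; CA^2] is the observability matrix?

2

CA = [[0, -3, 6], [0, -15, 9]]
CA^2 = [[0, 27, -18], [0, 9, -27]]
Observability matrix O = [C; CA; CA^2] = [[0, 3, -2], [0, 1, -3], [0, -3, 6], [0, -15, 9], [0, 27, -18], [0, 9, -27]]
Column 1 of O is identically zero, so rank(O) ≤ 2.
The 2×2 minor from rows 1, 2, columns 2, 3 is 3·(-3) - (-2)·1 = -9 - (-2) = -7 ≠ 0, so rank(O) = 2.
rank(O) = 2 < n = 3, so the pair (A, C) is not completely observable.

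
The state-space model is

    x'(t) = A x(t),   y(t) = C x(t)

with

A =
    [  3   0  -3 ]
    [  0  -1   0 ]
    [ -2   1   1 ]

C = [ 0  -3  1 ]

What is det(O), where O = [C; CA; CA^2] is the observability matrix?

20

CA = [[-2, 4, 1]]
CA^2 = [[-8, -3, 7]]
Observability matrix O = [C; CA; CA^2] = [[0, -3, 1], [-2, 4, 1], [-8, -3, 7]]
Expanding along the first row, det(O) = 0·(4·7 - 1·(-3)) - (-3)·((-2)·7 - 1·(-8)) + 1·((-2)·(-3) - 4·(-8)) = 0·31 - (-3)·(-6) + 1·38 = 20
Since det(O) ≠ 0, rank(O) = 3 and the system is completely observable.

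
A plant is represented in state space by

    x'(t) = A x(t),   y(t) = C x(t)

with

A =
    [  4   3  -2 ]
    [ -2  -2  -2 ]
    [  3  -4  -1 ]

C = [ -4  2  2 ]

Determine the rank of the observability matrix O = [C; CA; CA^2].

3

CA = [[-14, -24, 2]]
CA^2 = [[-2, -2, 74]]
Observability matrix O = [C; CA; CA^2] = [[-4, 2, 2], [-14, -24, 2], [-2, -2, 74]]
det(O) = (-4)·((-24)·74 - 2·(-2)) - 2·((-14)·74 - 2·(-2)) + 2·((-14)·(-2) - (-24)·(-2)) = (-4)·(-1772) - 2·(-1032) + 2·(-20) = 9112 ≠ 0, so rank(O) = 3.
rank(O) = 3 = n, so the pair (A, C) is completely observable.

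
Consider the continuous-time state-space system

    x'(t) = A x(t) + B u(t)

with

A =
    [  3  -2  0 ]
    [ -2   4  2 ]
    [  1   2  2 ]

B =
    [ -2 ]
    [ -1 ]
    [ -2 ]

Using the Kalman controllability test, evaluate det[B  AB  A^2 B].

AB = [[-4], [-4], [-8]]
A^2B = [[-4], [-24], [-28]]
Controllability matrix C = [B  AB  A^2B] = [[-2, -4, -4], [-1, -4, -24], [-2, -8, -28]]
Expanding along the first row, det(C) = (-2)·((-4)·(-28) - (-24)·(-8)) - (-4)·((-1)·(-28) - (-24)·(-2)) + (-4)·((-1)·(-8) - (-4)·(-2)) = (-2)·(-80) - (-4)·(-20) + (-4)·0 = 80
Since det(C) ≠ 0, rank(C) = 3 and the system is completely controllable.

80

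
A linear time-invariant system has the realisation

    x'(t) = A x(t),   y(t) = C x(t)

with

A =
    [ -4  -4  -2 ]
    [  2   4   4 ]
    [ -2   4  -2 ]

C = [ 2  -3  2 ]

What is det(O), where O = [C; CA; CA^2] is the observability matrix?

4984

CA = [[-18, -12, -20]]
CA^2 = [[88, -56, 28]]
Observability matrix O = [C; CA; CA^2] = [[2, -3, 2], [-18, -12, -20], [88, -56, 28]]
Expanding along the first row, det(O) = 2·((-12)·28 - (-20)·(-56)) - (-3)·((-18)·28 - (-20)·88) + 2·((-18)·(-56) - (-12)·88) = 2·(-1456) - (-3)·1256 + 2·2064 = 4984
Since det(O) ≠ 0, rank(O) = 3 and the system is completely observable.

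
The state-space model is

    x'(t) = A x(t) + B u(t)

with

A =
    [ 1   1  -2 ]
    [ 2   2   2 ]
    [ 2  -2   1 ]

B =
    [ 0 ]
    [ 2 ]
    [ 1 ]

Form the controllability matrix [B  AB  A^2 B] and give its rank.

AB = [[0], [6], [-3]]
A^2B = [[12], [6], [-15]]
Controllability matrix C = [B  AB  A^2B] = [[0, 0, 12], [2, 6, 6], [1, -3, -15]]
det(C) = 0·(6·(-15) - 6·(-3)) - 0·(2·(-15) - 6·1) + 12·(2·(-3) - 6·1) = 0·(-72) - 0·(-36) + 12·(-12) = -144 ≠ 0, so rank(C) = 3.
rank(C) = 3 = n, so the pair (A, B) is completely controllable.

3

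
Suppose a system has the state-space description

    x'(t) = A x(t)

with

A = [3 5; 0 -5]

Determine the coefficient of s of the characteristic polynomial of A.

2

For a 2×2 matrix, det(sI - A) = s^2 - (tr A)s + det A.
tr A = -2, det A = -15.
So p(s) = s^2 + 2s - 15.
The coefficient of s is 2.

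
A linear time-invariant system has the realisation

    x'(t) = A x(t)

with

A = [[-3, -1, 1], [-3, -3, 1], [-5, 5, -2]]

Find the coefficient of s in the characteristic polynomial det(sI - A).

18

Expand det(sI - A) for the 3×3 matrix.
p(s) = s^3 + 8s^2 + 18s + 22.
(Check: constant term = det(-A) = (-1)^3 det A = 22; coefficient of s^2 = -tr A = 8.)
The coefficient of s is 18.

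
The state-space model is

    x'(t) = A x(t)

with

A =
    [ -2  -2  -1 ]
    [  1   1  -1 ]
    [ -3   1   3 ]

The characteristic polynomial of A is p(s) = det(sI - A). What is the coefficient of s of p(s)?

Expand det(sI - A) for the 3×3 matrix.
p(s) = s^3 - 2s^2 - 5s + 12.
(Check: constant term = det(-A) = (-1)^3 det A = 12; coefficient of s^2 = -tr A = -2.)
The coefficient of s is -5.

-5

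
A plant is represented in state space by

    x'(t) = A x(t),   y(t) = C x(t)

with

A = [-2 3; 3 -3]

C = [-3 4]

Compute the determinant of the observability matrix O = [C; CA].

-9

CA = [[18, -21]]
Observability matrix O = [C; CA] = [[-3, 4], [18, -21]]
det(O) = (-3)·(-21) - 4·18 = 63 - 72 = -9
Since det(O) ≠ 0, rank(O) = 2 and the system is completely observable.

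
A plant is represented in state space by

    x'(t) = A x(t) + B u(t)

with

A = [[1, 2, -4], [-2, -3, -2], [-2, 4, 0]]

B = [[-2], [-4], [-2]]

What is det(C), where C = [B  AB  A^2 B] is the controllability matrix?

4176

AB = [[-2], [20], [-12]]
A^2B = [[86], [-32], [84]]
Controllability matrix C = [B  AB  A^2B] = [[-2, -2, 86], [-4, 20, -32], [-2, -12, 84]]
Expanding along the first row, det(C) = (-2)·(20·84 - (-32)·(-12)) - (-2)·((-4)·84 - (-32)·(-2)) + 86·((-4)·(-12) - 20·(-2)) = (-2)·1296 - (-2)·(-400) + 86·88 = 4176
Since det(C) ≠ 0, rank(C) = 3 and the system is completely controllable.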